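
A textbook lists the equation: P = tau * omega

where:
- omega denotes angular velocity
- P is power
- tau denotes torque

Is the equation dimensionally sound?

Yes

omega (angular velocity) has dimensions [T^-1].
P (power) has dimensions [L^2 M T^-3].
tau (torque) has dimensions [L^2 M T^-2].

Left side: [L^2 M T^-3]
Right side: [L^2 M T^-3]

Both sides have the same dimensions, so the equation is dimensionally consistent.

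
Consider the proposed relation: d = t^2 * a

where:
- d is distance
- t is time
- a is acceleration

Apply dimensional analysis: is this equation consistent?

Yes

d (distance) has dimensions [L].
t (time) has dimensions [T].
a (acceleration) has dimensions [L T^-2].

Left side: [L]
Right side: [L]

Both sides have the same dimensions, so the equation is dimensionally consistent.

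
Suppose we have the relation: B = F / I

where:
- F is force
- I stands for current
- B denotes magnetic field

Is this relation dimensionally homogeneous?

No

F (force) has dimensions [L M T^-2].
I (current) has dimensions [I].
B (magnetic field) has dimensions [I^-1 M T^-2].

Left side: [I^-1 M T^-2]
Right side: [I^-1 L M T^-2]

The two sides have different dimensions, so the equation is NOT dimensionally consistent.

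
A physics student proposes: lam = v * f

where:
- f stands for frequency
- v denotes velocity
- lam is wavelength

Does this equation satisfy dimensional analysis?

No

f (frequency) has dimensions [T^-1].
v (velocity) has dimensions [L T^-1].
lam (wavelength) has dimensions [L].

Left side: [L]
Right side: [L T^-2]

The two sides have different dimensions, so the equation is NOT dimensionally consistent.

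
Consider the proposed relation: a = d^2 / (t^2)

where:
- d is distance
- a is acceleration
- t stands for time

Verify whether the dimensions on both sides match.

No

d (distance) has dimensions [L].
a (acceleration) has dimensions [L T^-2].
t (time) has dimensions [T].

Left side: [L T^-2]
Right side: [L^2 T^-2]

The two sides have different dimensions, so the equation is NOT dimensionally consistent.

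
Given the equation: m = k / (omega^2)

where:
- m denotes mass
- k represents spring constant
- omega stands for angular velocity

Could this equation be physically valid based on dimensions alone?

Yes

m (mass) has dimensions [M].
k (spring constant) has dimensions [M T^-2].
omega (angular velocity) has dimensions [T^-1].

Left side: [M]
Right side: [M]

Both sides have the same dimensions, so the equation is dimensionally consistent.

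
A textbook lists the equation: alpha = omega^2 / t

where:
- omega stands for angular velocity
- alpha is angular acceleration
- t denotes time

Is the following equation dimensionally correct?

No

omega (angular velocity) has dimensions [T^-1].
alpha (angular acceleration) has dimensions [T^-2].
t (time) has dimensions [T].

Left side: [T^-2]
Right side: [T^-3]

The two sides have different dimensions, so the equation is NOT dimensionally consistent.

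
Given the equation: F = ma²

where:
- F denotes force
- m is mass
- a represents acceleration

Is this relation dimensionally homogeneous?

No

F (force) has dimensions [L M T^-2].
m (mass) has dimensions [M].
a (acceleration) has dimensions [L T^-2].

Left side: [L M T^-2]
Right side: [L^2 M T^-4]

The two sides have different dimensions, so the equation is NOT dimensionally consistent.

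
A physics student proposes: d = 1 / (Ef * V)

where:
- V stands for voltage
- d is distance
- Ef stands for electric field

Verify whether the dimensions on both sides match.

No

V (voltage) has dimensions [I^-1 L^2 M T^-3].
d (distance) has dimensions [L].
Ef (electric field) has dimensions [I^-1 L M T^-3].

Left side: [L]
Right side: [I^2 L^-3 M^-2 T^6]

The two sides have different dimensions, so the equation is NOT dimensionally consistent.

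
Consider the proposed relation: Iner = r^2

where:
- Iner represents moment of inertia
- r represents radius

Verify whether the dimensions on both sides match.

No

Iner (moment of inertia) has dimensions [L^2 M].
r (radius) has dimensions [L].

Left side: [L^2 M]
Right side: [L^2]

The two sides have different dimensions, so the equation is NOT dimensionally consistent.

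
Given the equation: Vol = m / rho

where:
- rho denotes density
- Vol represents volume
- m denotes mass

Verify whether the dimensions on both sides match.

Yes

rho (density) has dimensions [L^-3 M].
Vol (volume) has dimensions [L^3].
m (mass) has dimensions [M].

Left side: [L^3]
Right side: [L^3]

Both sides have the same dimensions, so the equation is dimensionally consistent.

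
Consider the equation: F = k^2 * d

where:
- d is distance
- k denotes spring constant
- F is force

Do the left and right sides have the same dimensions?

No

d (distance) has dimensions [L].
k (spring constant) has dimensions [M T^-2].
F (force) has dimensions [L M T^-2].

Left side: [L M T^-2]
Right side: [L M^2 T^-4]

The two sides have different dimensions, so the equation is NOT dimensionally consistent.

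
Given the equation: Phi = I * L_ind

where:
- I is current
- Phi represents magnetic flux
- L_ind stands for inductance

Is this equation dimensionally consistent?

Yes

I (current) has dimensions [I].
Phi (magnetic flux) has dimensions [I^-1 L^2 M T^-2].
L_ind (inductance) has dimensions [I^-2 L^2 M T^-2].

Left side: [I^-1 L^2 M T^-2]
Right side: [I^-1 L^2 M T^-2]

Both sides have the same dimensions, so the equation is dimensionally consistent.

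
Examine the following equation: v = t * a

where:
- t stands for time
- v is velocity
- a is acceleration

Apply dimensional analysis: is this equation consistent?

Yes

t (time) has dimensions [T].
v (velocity) has dimensions [L T^-1].
a (acceleration) has dimensions [L T^-2].

Left side: [L T^-1]
Right side: [L T^-1]

Both sides have the same dimensions, so the equation is dimensionally consistent.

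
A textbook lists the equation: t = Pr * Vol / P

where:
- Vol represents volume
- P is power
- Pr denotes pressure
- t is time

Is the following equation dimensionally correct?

Yes

Vol (volume) has dimensions [L^3].
P (power) has dimensions [L^2 M T^-3].
Pr (pressure) has dimensions [L^-1 M T^-2].
t (time) has dimensions [T].

Left side: [T]
Right side: [T]

Both sides have the same dimensions, so the equation is dimensionally consistent.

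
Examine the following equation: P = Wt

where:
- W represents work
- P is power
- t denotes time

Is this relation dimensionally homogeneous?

No

W (work) has dimensions [L^2 M T^-2].
P (power) has dimensions [L^2 M T^-3].
t (time) has dimensions [T].

Left side: [L^2 M T^-3]
Right side: [L^2 M T^-1]

The two sides have different dimensions, so the equation is NOT dimensionally consistent.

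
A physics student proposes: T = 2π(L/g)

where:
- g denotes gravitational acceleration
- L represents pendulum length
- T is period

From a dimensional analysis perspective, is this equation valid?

No

g (gravitational acceleration) has dimensions [L T^-2].
L (pendulum length) has dimensions [L].
T (period) has dimensions [T].

Left side: [T]
Right side: [T^2]

The two sides have different dimensions, so the equation is NOT dimensionally consistent.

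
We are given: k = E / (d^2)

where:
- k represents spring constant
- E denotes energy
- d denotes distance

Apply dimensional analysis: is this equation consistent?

Yes

k (spring constant) has dimensions [M T^-2].
E (energy) has dimensions [L^2 M T^-2].
d (distance) has dimensions [L].

Left side: [M T^-2]
Right side: [M T^-2]

Both sides have the same dimensions, so the equation is dimensionally consistent.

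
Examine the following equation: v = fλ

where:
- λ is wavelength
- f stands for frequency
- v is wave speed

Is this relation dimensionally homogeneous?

Yes

λ (wavelength) has dimensions [L].
f (frequency) has dimensions [T^-1].
v (wave speed) has dimensions [L T^-1].

Left side: [L T^-1]
Right side: [L T^-1]

Both sides have the same dimensions, so the equation is dimensionally consistent.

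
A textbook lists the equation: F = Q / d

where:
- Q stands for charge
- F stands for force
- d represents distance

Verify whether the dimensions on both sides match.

No

Q (charge) has dimensions [I T].
F (force) has dimensions [L M T^-2].
d (distance) has dimensions [L].

Left side: [L M T^-2]
Right side: [I L^-1 T]

The two sides have different dimensions, so the equation is NOT dimensionally consistent.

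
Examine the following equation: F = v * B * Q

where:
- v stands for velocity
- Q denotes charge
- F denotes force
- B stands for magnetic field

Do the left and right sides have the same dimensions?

Yes

v (velocity) has dimensions [L T^-1].
Q (charge) has dimensions [I T].
F (force) has dimensions [L M T^-2].
B (magnetic field) has dimensions [I^-1 M T^-2].

Left side: [L M T^-2]
Right side: [L M T^-2]

Both sides have the same dimensions, so the equation is dimensionally consistent.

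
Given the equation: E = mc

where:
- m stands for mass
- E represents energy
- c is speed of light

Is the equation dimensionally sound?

No

m (mass) has dimensions [M].
E (energy) has dimensions [L^2 M T^-2].
c (speed of light) has dimensions [L T^-1].

Left side: [L^2 M T^-2]
Right side: [L M T^-1]

The two sides have different dimensions, so the equation is NOT dimensionally consistent.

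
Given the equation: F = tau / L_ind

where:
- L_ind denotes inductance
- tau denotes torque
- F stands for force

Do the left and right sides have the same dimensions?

No

L_ind (inductance) has dimensions [I^-2 L^2 M T^-2].
tau (torque) has dimensions [L^2 M T^-2].
F (force) has dimensions [L M T^-2].

Left side: [L M T^-2]
Right side: [I^2]

The two sides have different dimensions, so the equation is NOT dimensionally consistent.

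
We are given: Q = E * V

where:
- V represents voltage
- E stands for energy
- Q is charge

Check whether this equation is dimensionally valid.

No

V (voltage) has dimensions [I^-1 L^2 M T^-3].
E (energy) has dimensions [L^2 M T^-2].
Q (charge) has dimensions [I T].

Left side: [I T]
Right side: [I^-1 L^4 M^2 T^-5]

The two sides have different dimensions, so the equation is NOT dimensionally consistent.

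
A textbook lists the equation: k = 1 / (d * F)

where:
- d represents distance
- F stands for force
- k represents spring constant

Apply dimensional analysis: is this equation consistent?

No

d (distance) has dimensions [L].
F (force) has dimensions [L M T^-2].
k (spring constant) has dimensions [M T^-2].

Left side: [M T^-2]
Right side: [L^-2 M^-1 T^2]

The two sides have different dimensions, so the equation is NOT dimensionally consistent.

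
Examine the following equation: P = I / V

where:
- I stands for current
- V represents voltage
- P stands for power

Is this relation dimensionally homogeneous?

No

I (current) has dimensions [I].
V (voltage) has dimensions [I^-1 L^2 M T^-3].
P (power) has dimensions [L^2 M T^-3].

Left side: [L^2 M T^-3]
Right side: [I^2 L^-2 M^-1 T^3]

The two sides have different dimensions, so the equation is NOT dimensionally consistent.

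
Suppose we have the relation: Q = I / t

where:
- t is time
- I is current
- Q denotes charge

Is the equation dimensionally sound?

No

t (time) has dimensions [T].
I (current) has dimensions [I].
Q (charge) has dimensions [I T].

Left side: [I T]
Right side: [I T^-1]

The two sides have different dimensions, so the equation is NOT dimensionally consistent.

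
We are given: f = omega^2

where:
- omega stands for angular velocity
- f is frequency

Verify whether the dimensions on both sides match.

No

omega (angular velocity) has dimensions [T^-1].
f (frequency) has dimensions [T^-1].

Left side: [T^-1]
Right side: [T^-2]

The two sides have different dimensions, so the equation is NOT dimensionally consistent.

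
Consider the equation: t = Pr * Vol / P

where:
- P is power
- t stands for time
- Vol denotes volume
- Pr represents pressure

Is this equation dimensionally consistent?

Yes

P (power) has dimensions [L^2 M T^-3].
t (time) has dimensions [T].
Vol (volume) has dimensions [L^3].
Pr (pressure) has dimensions [L^-1 M T^-2].

Left side: [T]
Right side: [T]

Both sides have the same dimensions, so the equation is dimensionally consistent.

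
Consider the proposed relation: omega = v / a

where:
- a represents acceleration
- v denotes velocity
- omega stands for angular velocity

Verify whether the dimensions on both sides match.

No

a (acceleration) has dimensions [L T^-2].
v (velocity) has dimensions [L T^-1].
omega (angular velocity) has dimensions [T^-1].

Left side: [T^-1]
Right side: [T]

The two sides have different dimensions, so the equation is NOT dimensionally consistent.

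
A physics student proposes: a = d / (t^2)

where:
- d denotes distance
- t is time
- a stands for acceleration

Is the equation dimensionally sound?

Yes

d (distance) has dimensions [L].
t (time) has dimensions [T].
a (acceleration) has dimensions [L T^-2].

Left side: [L T^-2]
Right side: [L T^-2]

Both sides have the same dimensions, so the equation is dimensionally consistent.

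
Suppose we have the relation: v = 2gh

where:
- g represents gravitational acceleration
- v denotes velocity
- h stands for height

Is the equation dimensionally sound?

No

g (gravitational acceleration) has dimensions [L T^-2].
v (velocity) has dimensions [L T^-1].
h (height) has dimensions [L].

Left side: [L T^-1]
Right side: [L^2 T^-2]

The two sides have different dimensions, so the equation is NOT dimensionally consistent.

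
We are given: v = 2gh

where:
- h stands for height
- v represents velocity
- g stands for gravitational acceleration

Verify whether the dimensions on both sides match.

No

h (height) has dimensions [L].
v (velocity) has dimensions [L T^-1].
g (gravitational acceleration) has dimensions [L T^-2].

Left side: [L T^-1]
Right side: [L^2 T^-2]

The two sides have different dimensions, so the equation is NOT dimensionally consistent.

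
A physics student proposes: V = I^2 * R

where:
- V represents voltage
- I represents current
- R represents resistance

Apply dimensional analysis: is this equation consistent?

No

V (voltage) has dimensions [I^-1 L^2 M T^-3].
I (current) has dimensions [I].
R (resistance) has dimensions [I^-2 L^2 M T^-3].

Left side: [I^-1 L^2 M T^-3]
Right side: [L^2 M T^-3]

The two sides have different dimensions, so the equation is NOT dimensionally consistent.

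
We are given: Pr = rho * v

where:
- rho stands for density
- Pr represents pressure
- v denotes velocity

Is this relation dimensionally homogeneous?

No

rho (density) has dimensions [L^-3 M].
Pr (pressure) has dimensions [L^-1 M T^-2].
v (velocity) has dimensions [L T^-1].

Left side: [L^-1 M T^-2]
Right side: [L^-2 M T^-1]

The two sides have different dimensions, so the equation is NOT dimensionally consistent.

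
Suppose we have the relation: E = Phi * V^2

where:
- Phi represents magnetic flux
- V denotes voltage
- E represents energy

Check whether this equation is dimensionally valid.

No

Phi (magnetic flux) has dimensions [I^-1 L^2 M T^-2].
V (voltage) has dimensions [I^-1 L^2 M T^-3].
E (energy) has dimensions [L^2 M T^-2].

Left side: [L^2 M T^-2]
Right side: [I^-3 L^6 M^3 T^-8]

The two sides have different dimensions, so the equation is NOT dimensionally consistent.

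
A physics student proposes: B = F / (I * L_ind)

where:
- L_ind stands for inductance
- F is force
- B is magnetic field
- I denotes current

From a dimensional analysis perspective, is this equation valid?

No

L_ind (inductance) has dimensions [I^-2 L^2 M T^-2].
F (force) has dimensions [L M T^-2].
B (magnetic field) has dimensions [I^-1 M T^-2].
I (current) has dimensions [I].

Left side: [I^-1 M T^-2]
Right side: [I L^-1]

The two sides have different dimensions, so the equation is NOT dimensionally consistent.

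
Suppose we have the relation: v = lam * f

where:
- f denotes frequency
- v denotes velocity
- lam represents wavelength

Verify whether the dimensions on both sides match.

Yes

f (frequency) has dimensions [T^-1].
v (velocity) has dimensions [L T^-1].
lam (wavelength) has dimensions [L].

Left side: [L T^-1]
Right side: [L T^-1]

Both sides have the same dimensions, so the equation is dimensionally consistent.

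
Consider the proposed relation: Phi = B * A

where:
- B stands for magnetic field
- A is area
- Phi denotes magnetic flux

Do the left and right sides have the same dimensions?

Yes

B (magnetic field) has dimensions [I^-1 M T^-2].
A (area) has dimensions [L^2].
Phi (magnetic flux) has dimensions [I^-1 L^2 M T^-2].

Left side: [I^-1 L^2 M T^-2]
Right side: [I^-1 L^2 M T^-2]

Both sides have the same dimensions, so the equation is dimensionally consistent.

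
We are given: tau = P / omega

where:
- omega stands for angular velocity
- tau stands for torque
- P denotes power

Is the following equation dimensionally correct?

Yes

omega (angular velocity) has dimensions [T^-1].
tau (torque) has dimensions [L^2 M T^-2].
P (power) has dimensions [L^2 M T^-3].

Left side: [L^2 M T^-2]
Right side: [L^2 M T^-2]

Both sides have the same dimensions, so the equation is dimensionally consistent.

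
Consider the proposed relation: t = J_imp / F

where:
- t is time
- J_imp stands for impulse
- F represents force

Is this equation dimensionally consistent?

Yes

t (time) has dimensions [T].
J_imp (impulse) has dimensions [L M T^-1].
F (force) has dimensions [L M T^-2].

Left side: [T]
Right side: [T]

Both sides have the same dimensions, so the equation is dimensionally consistent.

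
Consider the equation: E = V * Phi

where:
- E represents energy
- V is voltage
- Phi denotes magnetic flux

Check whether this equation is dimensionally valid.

No

E (energy) has dimensions [L^2 M T^-2].
V (voltage) has dimensions [I^-1 L^2 M T^-3].
Phi (magnetic flux) has dimensions [I^-1 L^2 M T^-2].

Left side: [L^2 M T^-2]
Right side: [I^-2 L^4 M^2 T^-5]

The two sides have different dimensions, so the equation is NOT dimensionally consistent.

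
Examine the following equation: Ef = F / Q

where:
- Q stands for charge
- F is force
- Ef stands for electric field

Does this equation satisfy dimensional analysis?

Yes

Q (charge) has dimensions [I T].
F (force) has dimensions [L M T^-2].
Ef (electric field) has dimensions [I^-1 L M T^-3].

Left side: [I^-1 L M T^-3]
Right side: [I^-1 L M T^-3]

Both sides have the same dimensions, so the equation is dimensionally consistent.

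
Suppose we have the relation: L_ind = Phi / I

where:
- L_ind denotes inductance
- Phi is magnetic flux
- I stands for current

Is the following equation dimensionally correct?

Yes

L_ind (inductance) has dimensions [I^-2 L^2 M T^-2].
Phi (magnetic flux) has dimensions [I^-1 L^2 M T^-2].
I (current) has dimensions [I].

Left side: [I^-2 L^2 M T^-2]
Right side: [I^-2 L^2 M T^-2]

Both sides have the same dimensions, so the equation is dimensionally consistent.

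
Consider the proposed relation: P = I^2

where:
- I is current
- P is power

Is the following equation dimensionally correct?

No

I (current) has dimensions [I].
P (power) has dimensions [L^2 M T^-3].

Left side: [L^2 M T^-3]
Right side: [I^2]

The two sides have different dimensions, so the equation is NOT dimensionally consistent.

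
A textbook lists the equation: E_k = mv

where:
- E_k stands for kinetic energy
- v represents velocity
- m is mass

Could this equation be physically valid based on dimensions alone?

No

E_k (kinetic energy) has dimensions [L^2 M T^-2].
v (velocity) has dimensions [L T^-1].
m (mass) has dimensions [M].

Left side: [L^2 M T^-2]
Right side: [L M T^-1]

The two sides have different dimensions, so the equation is NOT dimensionally consistent.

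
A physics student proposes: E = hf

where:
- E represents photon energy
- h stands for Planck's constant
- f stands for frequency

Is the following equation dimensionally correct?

Yes

E (photon energy) has dimensions [L^2 M T^-2].
h (Planck's constant) has dimensions [L^2 M T^-1].
f (frequency) has dimensions [T^-1].

Left side: [L^2 M T^-2]
Right side: [L^2 M T^-2]

Both sides have the same dimensions, so the equation is dimensionally consistent.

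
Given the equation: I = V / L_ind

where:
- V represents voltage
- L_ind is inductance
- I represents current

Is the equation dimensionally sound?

No

V (voltage) has dimensions [I^-1 L^2 M T^-3].
L_ind (inductance) has dimensions [I^-2 L^2 M T^-2].
I (current) has dimensions [I].

Left side: [I]
Right side: [I T^-1]

The two sides have different dimensions, so the equation is NOT dimensionally consistent.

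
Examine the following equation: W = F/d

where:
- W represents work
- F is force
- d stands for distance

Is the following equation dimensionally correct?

No

W (work) has dimensions [L^2 M T^-2].
F (force) has dimensions [L M T^-2].
d (distance) has dimensions [L].

Left side: [L^2 M T^-2]
Right side: [M T^-2]

The two sides have different dimensions, so the equation is NOT dimensionally consistent.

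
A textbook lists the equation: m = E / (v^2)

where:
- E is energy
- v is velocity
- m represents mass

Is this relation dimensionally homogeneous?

Yes

E (energy) has dimensions [L^2 M T^-2].
v (velocity) has dimensions [L T^-1].
m (mass) has dimensions [M].

Left side: [M]
Right side: [M]

Both sides have the same dimensions, so the equation is dimensionally consistent.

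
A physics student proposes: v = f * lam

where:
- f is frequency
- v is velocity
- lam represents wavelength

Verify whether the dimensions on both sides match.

Yes

f (frequency) has dimensions [T^-1].
v (velocity) has dimensions [L T^-1].
lam (wavelength) has dimensions [L].

Left side: [L T^-1]
Right side: [L T^-1]

Both sides have the same dimensions, so the equation is dimensionally consistent.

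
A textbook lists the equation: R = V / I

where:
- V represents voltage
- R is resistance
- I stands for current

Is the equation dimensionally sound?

Yes

V (voltage) has dimensions [I^-1 L^2 M T^-3].
R (resistance) has dimensions [I^-2 L^2 M T^-3].
I (current) has dimensions [I].

Left side: [I^-2 L^2 M T^-3]
Right side: [I^-2 L^2 M T^-3]

Both sides have the same dimensions, so the equation is dimensionally consistent.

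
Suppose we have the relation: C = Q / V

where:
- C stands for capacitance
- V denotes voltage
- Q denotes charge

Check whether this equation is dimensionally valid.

Yes

C (capacitance) has dimensions [I^2 L^-2 M^-1 T^4].
V (voltage) has dimensions [I^-1 L^2 M T^-3].
Q (charge) has dimensions [I T].

Left side: [I^2 L^-2 M^-1 T^4]
Right side: [I^2 L^-2 M^-1 T^4]

Both sides have the same dimensions, so the equation is dimensionally consistent.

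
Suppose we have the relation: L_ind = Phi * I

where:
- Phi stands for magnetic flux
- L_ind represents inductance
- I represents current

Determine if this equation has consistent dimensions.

No

Phi (magnetic flux) has dimensions [I^-1 L^2 M T^-2].
L_ind (inductance) has dimensions [I^-2 L^2 M T^-2].
I (current) has dimensions [I].

Left side: [I^-2 L^2 M T^-2]
Right side: [L^2 M T^-2]

The two sides have different dimensions, so the equation is NOT dimensionally consistent.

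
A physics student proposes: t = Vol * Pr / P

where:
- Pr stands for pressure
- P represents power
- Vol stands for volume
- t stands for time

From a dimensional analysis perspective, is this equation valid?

Yes

Pr (pressure) has dimensions [L^-1 M T^-2].
P (power) has dimensions [L^2 M T^-3].
Vol (volume) has dimensions [L^3].
t (time) has dimensions [T].

Left side: [T]
Right side: [T]

Both sides have the same dimensions, so the equation is dimensionally consistent.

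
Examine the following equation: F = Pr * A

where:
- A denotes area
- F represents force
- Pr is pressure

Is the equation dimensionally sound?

Yes

A (area) has dimensions [L^2].
F (force) has dimensions [L M T^-2].
Pr (pressure) has dimensions [L^-1 M T^-2].

Left side: [L M T^-2]
Right side: [L M T^-2]

Both sides have the same dimensions, so the equation is dimensionally consistent.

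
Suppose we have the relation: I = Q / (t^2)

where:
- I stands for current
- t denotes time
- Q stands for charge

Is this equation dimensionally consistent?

No

I (current) has dimensions [I].
t (time) has dimensions [T].
Q (charge) has dimensions [I T].

Left side: [I]
Right side: [I T^-1]

The two sides have different dimensions, so the equation is NOT dimensionally consistent.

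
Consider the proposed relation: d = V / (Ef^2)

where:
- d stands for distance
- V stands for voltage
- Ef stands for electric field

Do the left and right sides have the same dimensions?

No

d (distance) has dimensions [L].
V (voltage) has dimensions [I^-1 L^2 M T^-3].
Ef (electric field) has dimensions [I^-1 L M T^-3].

Left side: [L]
Right side: [I M^-1 T^3]

The two sides have different dimensions, so the equation is NOT dimensionally consistent.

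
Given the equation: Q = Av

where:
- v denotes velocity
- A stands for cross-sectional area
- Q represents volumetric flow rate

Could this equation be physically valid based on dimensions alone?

Yes

v (velocity) has dimensions [L T^-1].
A (cross-sectional area) has dimensions [L^2].
Q (volumetric flow rate) has dimensions [L^3 T^-1].

Left side: [L^3 T^-1]
Right side: [L^3 T^-1]

Both sides have the same dimensions, so the equation is dimensionally consistent.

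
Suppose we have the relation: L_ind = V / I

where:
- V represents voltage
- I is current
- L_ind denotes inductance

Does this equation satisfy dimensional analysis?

No

V (voltage) has dimensions [I^-1 L^2 M T^-3].
I (current) has dimensions [I].
L_ind (inductance) has dimensions [I^-2 L^2 M T^-2].

Left side: [I^-2 L^2 M T^-2]
Right side: [I^-2 L^2 M T^-3]

The two sides have different dimensions, so the equation is NOT dimensionally consistent.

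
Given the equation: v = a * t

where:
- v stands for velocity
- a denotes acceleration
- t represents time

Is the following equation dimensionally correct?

Yes

v (velocity) has dimensions [L T^-1].
a (acceleration) has dimensions [L T^-2].
t (time) has dimensions [T].

Left side: [L T^-1]
Right side: [L T^-1]

Both sides have the same dimensions, so the equation is dimensionally consistent.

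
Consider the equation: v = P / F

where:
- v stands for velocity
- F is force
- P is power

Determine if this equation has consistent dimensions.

Yes

v (velocity) has dimensions [L T^-1].
F (force) has dimensions [L M T^-2].
P (power) has dimensions [L^2 M T^-3].

Left side: [L T^-1]
Right side: [L T^-1]

Both sides have the same dimensions, so the equation is dimensionally consistent.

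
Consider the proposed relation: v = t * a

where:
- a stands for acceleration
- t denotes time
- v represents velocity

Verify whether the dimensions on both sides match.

Yes

a (acceleration) has dimensions [L T^-2].
t (time) has dimensions [T].
v (velocity) has dimensions [L T^-1].

Left side: [L T^-1]
Right side: [L T^-1]

Both sides have the same dimensions, so the equation is dimensionally consistent.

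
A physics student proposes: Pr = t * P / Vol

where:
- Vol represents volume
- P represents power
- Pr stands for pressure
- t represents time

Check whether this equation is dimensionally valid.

Yes

Vol (volume) has dimensions [L^3].
P (power) has dimensions [L^2 M T^-3].
Pr (pressure) has dimensions [L^-1 M T^-2].
t (time) has dimensions [T].

Left side: [L^-1 M T^-2]
Right side: [L^-1 M T^-2]

Both sides have the same dimensions, so the equation is dimensionally consistent.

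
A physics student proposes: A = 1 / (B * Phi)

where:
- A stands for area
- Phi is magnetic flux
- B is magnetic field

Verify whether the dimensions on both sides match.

No

A (area) has dimensions [L^2].
Phi (magnetic flux) has dimensions [I^-1 L^2 M T^-2].
B (magnetic field) has dimensions [I^-1 M T^-2].

Left side: [L^2]
Right side: [I^2 L^-2 M^-2 T^4]

The two sides have different dimensions, so the equation is NOT dimensionally consistent.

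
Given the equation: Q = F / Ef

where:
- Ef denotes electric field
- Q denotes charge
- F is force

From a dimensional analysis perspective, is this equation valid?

Yes

Ef (electric field) has dimensions [I^-1 L M T^-3].
Q (charge) has dimensions [I T].
F (force) has dimensions [L M T^-2].

Left side: [I T]
Right side: [I T]

Both sides have the same dimensions, so the equation is dimensionally consistent.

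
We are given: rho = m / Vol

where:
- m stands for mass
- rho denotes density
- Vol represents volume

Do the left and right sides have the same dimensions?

Yes

m (mass) has dimensions [M].
rho (density) has dimensions [L^-3 M].
Vol (volume) has dimensions [L^3].

Left side: [L^-3 M]
Right side: [L^-3 M]

Both sides have the same dimensions, so the equation is dimensionally consistent.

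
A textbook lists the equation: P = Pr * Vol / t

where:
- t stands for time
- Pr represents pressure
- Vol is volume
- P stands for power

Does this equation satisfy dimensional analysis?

Yes

t (time) has dimensions [T].
Pr (pressure) has dimensions [L^-1 M T^-2].
Vol (volume) has dimensions [L^3].
P (power) has dimensions [L^2 M T^-3].

Left side: [L^2 M T^-3]
Right side: [L^2 M T^-3]

Both sides have the same dimensions, so the equation is dimensionally consistent.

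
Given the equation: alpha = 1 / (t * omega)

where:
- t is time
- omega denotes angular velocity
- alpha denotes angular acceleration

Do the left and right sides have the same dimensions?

No

t (time) has dimensions [T].
omega (angular velocity) has dimensions [T^-1].
alpha (angular acceleration) has dimensions [T^-2].

Left side: [T^-2]
Right side: [dimensionless]

The two sides have different dimensions, so the equation is NOT dimensionally consistent.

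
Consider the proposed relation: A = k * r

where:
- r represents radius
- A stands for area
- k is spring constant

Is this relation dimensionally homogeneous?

No

r (radius) has dimensions [L].
A (area) has dimensions [L^2].
k (spring constant) has dimensions [M T^-2].

Left side: [L^2]
Right side: [L M T^-2]

The two sides have different dimensions, so the equation is NOT dimensionally consistent.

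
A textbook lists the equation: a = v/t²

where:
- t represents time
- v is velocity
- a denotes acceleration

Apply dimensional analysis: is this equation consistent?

No

t (time) has dimensions [T].
v (velocity) has dimensions [L T^-1].
a (acceleration) has dimensions [L T^-2].

Left side: [L T^-2]
Right side: [L T^-3]

The two sides have different dimensions, so the equation is NOT dimensionally consistent.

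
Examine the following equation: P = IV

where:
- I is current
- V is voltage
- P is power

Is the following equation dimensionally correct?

Yes

I (current) has dimensions [I].
V (voltage) has dimensions [I^-1 L^2 M T^-3].
P (power) has dimensions [L^2 M T^-3].

Left side: [L^2 M T^-3]
Right side: [L^2 M T^-3]

Both sides have the same dimensions, so the equation is dimensionally consistent.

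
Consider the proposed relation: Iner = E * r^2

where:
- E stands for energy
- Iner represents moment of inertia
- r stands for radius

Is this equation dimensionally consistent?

No

E (energy) has dimensions [L^2 M T^-2].
Iner (moment of inertia) has dimensions [L^2 M].
r (radius) has dimensions [L].

Left side: [L^2 M]
Right side: [L^4 M T^-2]

The two sides have different dimensions, so the equation is NOT dimensionally consistent.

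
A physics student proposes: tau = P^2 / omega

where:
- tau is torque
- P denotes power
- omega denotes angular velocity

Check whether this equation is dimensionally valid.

No

tau (torque) has dimensions [L^2 M T^-2].
P (power) has dimensions [L^2 M T^-3].
omega (angular velocity) has dimensions [T^-1].

Left side: [L^2 M T^-2]
Right side: [L^4 M^2 T^-5]

The two sides have different dimensions, so the equation is NOT dimensionally consistent.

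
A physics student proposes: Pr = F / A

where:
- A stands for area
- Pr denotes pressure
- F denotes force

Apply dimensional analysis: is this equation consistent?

Yes

A (area) has dimensions [L^2].
Pr (pressure) has dimensions [L^-1 M T^-2].
F (force) has dimensions [L M T^-2].

Left side: [L^-1 M T^-2]
Right side: [L^-1 M T^-2]

Both sides have the same dimensions, so the equation is dimensionally consistent.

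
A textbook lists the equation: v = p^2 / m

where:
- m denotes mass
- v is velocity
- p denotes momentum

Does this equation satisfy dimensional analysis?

No

m (mass) has dimensions [M].
v (velocity) has dimensions [L T^-1].
p (momentum) has dimensions [L M T^-1].

Left side: [L T^-1]
Right side: [L^2 M T^-2]

The two sides have different dimensions, so the equation is NOT dimensionally consistent.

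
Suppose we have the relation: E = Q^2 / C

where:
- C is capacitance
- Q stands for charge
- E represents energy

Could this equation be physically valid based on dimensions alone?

Yes

C (capacitance) has dimensions [I^2 L^-2 M^-1 T^4].
Q (charge) has dimensions [I T].
E (energy) has dimensions [L^2 M T^-2].

Left side: [L^2 M T^-2]
Right side: [L^2 M T^-2]

Both sides have the same dimensions, so the equation is dimensionally consistent.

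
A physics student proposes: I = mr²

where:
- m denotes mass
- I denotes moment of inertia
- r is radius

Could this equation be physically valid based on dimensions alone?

Yes

m (mass) has dimensions [M].
I (moment of inertia) has dimensions [L^2 M].
r (radius) has dimensions [L].

Left side: [L^2 M]
Right side: [L^2 M]

Both sides have the same dimensions, so the equation is dimensionally consistent.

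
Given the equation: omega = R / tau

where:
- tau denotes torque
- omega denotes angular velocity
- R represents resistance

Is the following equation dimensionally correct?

No

tau (torque) has dimensions [L^2 M T^-2].
omega (angular velocity) has dimensions [T^-1].
R (resistance) has dimensions [I^-2 L^2 M T^-3].

Left side: [T^-1]
Right side: [I^-2 T^-1]

The two sides have different dimensions, so the equation is NOT dimensionally consistent.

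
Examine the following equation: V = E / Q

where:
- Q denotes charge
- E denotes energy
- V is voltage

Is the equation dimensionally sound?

Yes

Q (charge) has dimensions [I T].
E (energy) has dimensions [L^2 M T^-2].
V (voltage) has dimensions [I^-1 L^2 M T^-3].

Left side: [I^-1 L^2 M T^-3]
Right side: [I^-1 L^2 M T^-3]

Both sides have the same dimensions, so the equation is dimensionally consistent.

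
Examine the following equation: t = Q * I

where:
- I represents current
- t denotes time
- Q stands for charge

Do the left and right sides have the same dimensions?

No

I (current) has dimensions [I].
t (time) has dimensions [T].
Q (charge) has dimensions [I T].

Left side: [T]
Right side: [I^2 T]

The two sides have different dimensions, so the equation is NOT dimensionally consistent.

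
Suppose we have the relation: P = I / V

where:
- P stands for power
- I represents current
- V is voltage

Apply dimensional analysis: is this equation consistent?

No

P (power) has dimensions [L^2 M T^-3].
I (current) has dimensions [I].
V (voltage) has dimensions [I^-1 L^2 M T^-3].

Left side: [L^2 M T^-3]
Right side: [I^2 L^-2 M^-1 T^3]

The two sides have different dimensions, so the equation is NOT dimensionally consistent.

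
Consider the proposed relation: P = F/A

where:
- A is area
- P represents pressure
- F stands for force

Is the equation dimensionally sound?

Yes

A (area) has dimensions [L^2].
P (pressure) has dimensions [L^-1 M T^-2].
F (force) has dimensions [L M T^-2].

Left side: [L^-1 M T^-2]
Right side: [L^-1 M T^-2]

Both sides have the same dimensions, so the equation is dimensionally consistent.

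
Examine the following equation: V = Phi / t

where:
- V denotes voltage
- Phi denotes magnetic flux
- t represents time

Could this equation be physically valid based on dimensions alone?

Yes

V (voltage) has dimensions [I^-1 L^2 M T^-3].
Phi (magnetic flux) has dimensions [I^-1 L^2 M T^-2].
t (time) has dimensions [T].

Left side: [I^-1 L^2 M T^-3]
Right side: [I^-1 L^2 M T^-3]

Both sides have the same dimensions, so the equation is dimensionally consistent.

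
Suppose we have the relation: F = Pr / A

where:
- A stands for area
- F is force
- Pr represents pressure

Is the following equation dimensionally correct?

No

A (area) has dimensions [L^2].
F (force) has dimensions [L M T^-2].
Pr (pressure) has dimensions [L^-1 M T^-2].

Left side: [L M T^-2]
Right side: [L^-3 M T^-2]

The two sides have different dimensions, so the equation is NOT dimensionally consistent.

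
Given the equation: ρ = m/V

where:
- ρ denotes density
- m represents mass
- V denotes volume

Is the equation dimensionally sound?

Yes

ρ (density) has dimensions [L^-3 M].
m (mass) has dimensions [M].
V (volume) has dimensions [L^3].

Left side: [L^-3 M]
Right side: [L^-3 M]

Both sides have the same dimensions, so the equation is dimensionally consistent.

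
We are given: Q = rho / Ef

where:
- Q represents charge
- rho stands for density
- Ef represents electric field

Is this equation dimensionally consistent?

No

Q (charge) has dimensions [I T].
rho (density) has dimensions [L^-3 M].
Ef (electric field) has dimensions [I^-1 L M T^-3].

Left side: [I T]
Right side: [I L^-4 T^3]

The two sides have different dimensions, so the equation is NOT dimensionally consistent.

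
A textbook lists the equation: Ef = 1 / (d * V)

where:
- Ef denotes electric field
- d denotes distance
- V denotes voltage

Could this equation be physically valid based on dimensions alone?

No

Ef (electric field) has dimensions [I^-1 L M T^-3].
d (distance) has dimensions [L].
V (voltage) has dimensions [I^-1 L^2 M T^-3].

Left side: [I^-1 L M T^-3]
Right side: [I L^-3 M^-1 T^3]

The two sides have different dimensions, so the equation is NOT dimensionally consistent.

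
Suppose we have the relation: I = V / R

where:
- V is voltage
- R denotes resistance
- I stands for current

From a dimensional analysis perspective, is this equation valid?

Yes

V (voltage) has dimensions [I^-1 L^2 M T^-3].
R (resistance) has dimensions [I^-2 L^2 M T^-3].
I (current) has dimensions [I].

Left side: [I]
Right side: [I]

Both sides have the same dimensions, so the equation is dimensionally consistent.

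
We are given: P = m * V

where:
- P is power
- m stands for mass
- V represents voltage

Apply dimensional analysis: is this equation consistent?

No

P (power) has dimensions [L^2 M T^-3].
m (mass) has dimensions [M].
V (voltage) has dimensions [I^-1 L^2 M T^-3].

Left side: [L^2 M T^-3]
Right side: [I^-1 L^2 M^2 T^-3]

The two sides have different dimensions, so the equation is NOT dimensionally consistent.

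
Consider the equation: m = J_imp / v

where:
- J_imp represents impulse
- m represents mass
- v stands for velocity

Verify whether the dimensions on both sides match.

Yes

J_imp (impulse) has dimensions [L M T^-1].
m (mass) has dimensions [M].
v (velocity) has dimensions [L T^-1].

Left side: [M]
Right side: [M]

Both sides have the same dimensions, so the equation is dimensionally consistent.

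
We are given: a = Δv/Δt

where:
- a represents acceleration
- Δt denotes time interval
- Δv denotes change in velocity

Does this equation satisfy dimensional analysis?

Yes

a (acceleration) has dimensions [L T^-2].
Δt (time interval) has dimensions [T].
Δv (change in velocity) has dimensions [L T^-1].

Left side: [L T^-2]
Right side: [L T^-2]

Both sides have the same dimensions, so the equation is dimensionally consistent.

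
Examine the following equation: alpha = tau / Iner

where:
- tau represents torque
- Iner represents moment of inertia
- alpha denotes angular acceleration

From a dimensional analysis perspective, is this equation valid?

Yes

tau (torque) has dimensions [L^2 M T^-2].
Iner (moment of inertia) has dimensions [L^2 M].
alpha (angular acceleration) has dimensions [T^-2].

Left side: [T^-2]
Right side: [T^-2]

Both sides have the same dimensions, so the equation is dimensionally consistent.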